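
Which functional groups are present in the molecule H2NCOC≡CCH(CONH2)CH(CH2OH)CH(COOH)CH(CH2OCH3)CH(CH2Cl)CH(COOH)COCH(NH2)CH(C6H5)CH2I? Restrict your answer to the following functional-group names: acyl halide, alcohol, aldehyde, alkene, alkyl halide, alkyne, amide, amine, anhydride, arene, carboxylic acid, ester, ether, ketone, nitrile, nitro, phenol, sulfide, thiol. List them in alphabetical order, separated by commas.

–C(=O)NH2: carbonyl C bonded to C and to N → amide (the N is not a separate amine).
C≡C triple bond → alkyne.
pendant –CONH2: carbonyl C bonded to C and N → amide.
pendant –CH2OH on an sp³ backbone C → alcohol.
pendant –COOH: carbonyl C bonded to C and –OH → carboxylic acid.
pendant –CH2OCH3: C–O–C linkage → ether.
pendant –CH2X: halogen on sp³ carbon → alkyl halide.
pendant –COOH: carbonyl C bonded to C and –OH → carboxylic acid.
–C(=O)– with carbon on both sides → ketone.
–NH2 on an sp³ carbon with no adjacent C=O → amine.
pendant –C6H5: benzene ring → arene.
halogen on an sp³ carbon → alkyl halide.

alcohol, alkyl halide, alkyne, amide, amine, arene, carboxylic acid, ether, ketone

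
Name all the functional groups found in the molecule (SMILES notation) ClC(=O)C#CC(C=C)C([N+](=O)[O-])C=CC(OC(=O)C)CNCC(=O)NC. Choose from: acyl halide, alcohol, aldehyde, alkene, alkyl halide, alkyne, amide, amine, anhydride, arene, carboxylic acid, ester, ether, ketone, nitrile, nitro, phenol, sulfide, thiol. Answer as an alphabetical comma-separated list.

Reading the structure from left to right:
  ClCO: –C(=O)Cl: carbonyl C bonded to C and to a halogen → acyl halide (not alkyl halide).
  C≡C: C≡C triple bond → alkyne.
  CH(CH=CH2): pendant –CH=CH2: C=C double bond → alkene.
  CH(NO2): –NO2 on an sp³ carbon → nitro (the N=O is not a carbonyl).
  CH=CH: C=C double bond → alkene.
  CH(OCOCH3): pendant –OC(=O)CH3: an acyloxy group → ester.
  CH2NHCH2: C–N–C with sp³ carbons and no adjacent C=O → amine (secondary).
  CONHCH3: –C(=O)NHCH3: carbonyl C bonded to C and to N → amide (the N is not an amine).

acyl halide, alkene, alkyne, amide, amine, ester, nitro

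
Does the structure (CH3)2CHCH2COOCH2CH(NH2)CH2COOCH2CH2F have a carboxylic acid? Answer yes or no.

no

Reading the structure from left to right:
  CH2COOCH2: –C(=O)–O–C with C on the carbonyl side → ester.
  CH(NH2): –NH2 on an sp³ carbon with no adjacent C=O → amine.
  CH2COOCH2: –C(=O)–O–C with C on the carbonyl side → ester.
  CH2F: halogen on an sp³ carbon → alkyl halide.
In CH2COOCH2, the acyl oxygen is bonded to carbon (–O–C), not to H, so this is an ester.
The groups actually present are: alkyl halide, amine, ester.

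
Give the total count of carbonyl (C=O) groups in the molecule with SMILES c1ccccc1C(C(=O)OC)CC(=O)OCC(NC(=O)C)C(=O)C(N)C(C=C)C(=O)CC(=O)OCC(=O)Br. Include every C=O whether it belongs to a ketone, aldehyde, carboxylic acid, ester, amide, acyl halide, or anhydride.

7

CH(COOCH3): ester, 1 C=O (running total 1).
CH2COOCH2: ester, 1 C=O (running total 2).
CH(NHCOCH3): amide, 1 C=O (running total 3).
CO: ketone, 1 C=O (running total 4).
CO: ketone, 1 C=O (running total 5).
CH2COOCH2: ester, 1 C=O (running total 6).
COBr: acyl halide, 1 C=O (running total 7).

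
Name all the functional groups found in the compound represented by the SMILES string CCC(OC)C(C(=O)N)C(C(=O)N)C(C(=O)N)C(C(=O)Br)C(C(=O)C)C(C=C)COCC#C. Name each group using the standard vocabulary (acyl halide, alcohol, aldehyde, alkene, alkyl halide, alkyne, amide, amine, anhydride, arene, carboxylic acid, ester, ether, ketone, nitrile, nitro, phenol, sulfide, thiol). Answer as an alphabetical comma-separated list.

acyl halide, alkene, alkyne, amide, ether, ketone

pendant –OCH3: C–O–C with sp³ C, no adjacent C=O → ether.
pendant –CONH2: carbonyl C bonded to C and N → amide.
pendant –CONH2: carbonyl C bonded to C and N → amide.
pendant –CONH2: carbonyl C bonded to C and N → amide.
pendant –C(=O)X: carbonyl C bonded to C and halogen → acyl halide.
pendant –COCH3: carbonyl C bonded to two carbons → ketone.
pendant –CH=CH2: C=C double bond → alkene.
C–O–C with sp³ carbons on both sides and no adjacent C=O → ether.
C≡C triple bond → alkyne.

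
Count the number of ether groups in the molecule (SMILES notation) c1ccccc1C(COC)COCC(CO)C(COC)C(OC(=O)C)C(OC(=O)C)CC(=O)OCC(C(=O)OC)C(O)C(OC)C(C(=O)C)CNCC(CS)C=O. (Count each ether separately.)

Working along the chain:
  C6H5: C6H5– phenyl ring → arene.
  CH(CH2OCH3): pendant –CH2OCH3: C–O–C linkage → ether.
  CH2OCH2: C–O–C with sp³ carbons on both sides and no adjacent C=O → ether.
  CH(CH2OH): pendant –CH2OH on an sp³ backbone C → alcohol.
  CH(CH2OCH3): pendant –CH2OCH3: C–O–C linkage → ether.
  CH(OCOCH3): pendant –OC(=O)CH3: an acyloxy group → ester.
  CH(OCOCH3): pendant –OC(=O)CH3: an acyloxy group → ester.
  CH2COOCH2: –C(=O)–O–C with C on the carbonyl side → ester.
  CH(COOCH3): pendant –COOCH3: carbonyl C bonded to C and –OCH3 → ester.
  CH(OH): –OH on an sp³ carbon → alcohol (secondary).
  CH(OCH3): pendant –OCH3: C–O–C with sp³ C, no adjacent C=O → ether.
  CH(COCH3): pendant –COCH3: carbonyl C bonded to two carbons → ketone.
  CH2NHCH2: C–N–C with sp³ carbons and no adjacent C=O → amine (secondary).
  CH(CH2SH): pendant –CH2SH → thiol.
  CHO: terminal –CHO: carbonyl C bonded to H and C → aldehyde.
Ether appears at: CH(CH2OCH3), CH2OCH2, CH(CH2OCH3), CH(OCH3) → 4.

4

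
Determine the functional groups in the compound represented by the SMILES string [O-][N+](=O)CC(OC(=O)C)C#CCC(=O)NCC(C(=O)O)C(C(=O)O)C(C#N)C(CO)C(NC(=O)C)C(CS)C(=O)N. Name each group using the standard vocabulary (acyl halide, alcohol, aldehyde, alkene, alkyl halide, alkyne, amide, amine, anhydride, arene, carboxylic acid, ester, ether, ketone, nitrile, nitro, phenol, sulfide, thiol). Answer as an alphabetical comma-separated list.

alcohol, alkyne, amide, carboxylic acid, ester, nitrile, nitro, thiol

Reading the structure from left to right:
  O2NCH2: –NO2 on carbon → nitro group.
  CH(OCOCH3): pendant –OC(=O)CH3: an acyloxy group → ester.
  C≡C: C≡C triple bond → alkyne.
  CH2CONHCH2: –C(=O)–N– linkage → amide (the N is not an amine).
  CH(COOH): pendant –COOH: carbonyl C bonded to C and –OH → carboxylic acid.
  CH(COOH): pendant –COOH: carbonyl C bonded to C and –OH → carboxylic acid.
  CH(CN): pendant –C≡N: nitrile.
  CH(CH2OH): pendant –CH2OH on an sp³ backbone C → alcohol.
  CH(NHCOCH3): pendant –NHC(=O)CH3: N bonded to a carbonyl → amide (not amine).
  CH(CH2SH): pendant –CH2SH → thiol.
  CONH2: –C(=O)NH2: carbonyl C bonded to C and to N → amide (the N is not a separate amine).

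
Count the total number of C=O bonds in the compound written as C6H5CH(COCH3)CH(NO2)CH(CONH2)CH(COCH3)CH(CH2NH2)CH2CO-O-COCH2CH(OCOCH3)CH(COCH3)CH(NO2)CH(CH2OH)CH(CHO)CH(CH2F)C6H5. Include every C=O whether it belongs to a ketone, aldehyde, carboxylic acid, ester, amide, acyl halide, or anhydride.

CH(COCH3): ketone, 1 C=O (running total 1).
CH(CONH2): amide, 1 C=O (running total 2).
CH(COCH3): ketone, 1 C=O (running total 3).
CH2CO-O-COCH2: anhydride, 2 C=O (running total 5).
CH(OCOCH3): ester, 1 C=O (running total 6).
CH(COCH3): ketone, 1 C=O (running total 7).
CH(CHO): aldehyde, 1 C=O (running total 8).

8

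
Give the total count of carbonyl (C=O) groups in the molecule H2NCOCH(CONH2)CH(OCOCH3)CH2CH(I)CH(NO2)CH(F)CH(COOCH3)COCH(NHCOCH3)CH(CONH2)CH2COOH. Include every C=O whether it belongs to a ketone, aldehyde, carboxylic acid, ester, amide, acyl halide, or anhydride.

8

H2NCO: amide, 1 C=O (running total 1).
CH(CONH2): amide, 1 C=O (running total 2).
CH(OCOCH3): ester, 1 C=O (running total 3).
CH(COOCH3): ester, 1 C=O (running total 4).
CO: ketone, 1 C=O (running total 5).
CH(NHCOCH3): amide, 1 C=O (running total 6).
CH(CONH2): amide, 1 C=O (running total 7).
COOH: carboxylic acid, 1 C=O (running total 8).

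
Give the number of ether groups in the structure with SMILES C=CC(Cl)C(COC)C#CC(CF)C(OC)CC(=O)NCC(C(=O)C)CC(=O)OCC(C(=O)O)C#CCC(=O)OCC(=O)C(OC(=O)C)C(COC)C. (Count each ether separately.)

C=C double bond → alkene.
halogen on an sp³ carbon → alkyl halide.
pendant –CH2OCH3: C–O–C linkage → ether.
C≡C triple bond → alkyne.
pendant –CH2X: halogen on sp³ carbon → alkyl halide.
pendant –OCH3: C–O–C with sp³ C, no adjacent C=O → ether.
–C(=O)–N– linkage → amide (the N is not an amine).
pendant –COCH3: carbonyl C bonded to two carbons → ketone.
–C(=O)–O–C with C on the carbonyl side → ester.
pendant –COOH: carbonyl C bonded to C and –OH → carboxylic acid.
C≡C triple bond → alkyne.
–C(=O)–O–C with C on the carbonyl side → ester.
–C(=O)– with carbon on both sides → ketone.
pendant –OC(=O)CH3: an acyloxy group → ester.
pendant –CH2OCH3: C–O–C linkage → ether.
Ether appears at: CH(CH2OCH3), CH(OCH3), CH(CH2OCH3) → 3.

3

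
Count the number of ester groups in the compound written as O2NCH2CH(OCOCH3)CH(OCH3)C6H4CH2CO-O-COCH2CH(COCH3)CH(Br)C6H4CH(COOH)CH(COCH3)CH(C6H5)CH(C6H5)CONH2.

Working along the chain:
  O2NCH2: –NO2 on carbon → nitro group.
  CH(OCOCH3): pendant –OC(=O)CH3: an acyloxy group → ester.
  CH(OCH3): pendant –OCH3: C–O–C with sp³ C, no adjacent C=O → ether.
  C6H4: para-disubstituted benzene ring → arene.
  CH2CO-O-COCH2: two acyl groups sharing one oxygen, –C(=O)–O–C(=O)– → anhydride.
  CH(COCH3): pendant –COCH3: carbonyl C bonded to two carbons → ketone.
  CH(Br): halogen on an sp³ carbon → alkyl halide.
  C6H4: para-disubstituted benzene ring → arene.
  CH(COOH): pendant –COOH: carbonyl C bonded to C and –OH → carboxylic acid.
  CH(COCH3): pendant –COCH3: carbonyl C bonded to two carbons → ketone.
  CH(C6H5): pendant –C6H5: benzene ring → arene.
  CH(C6H5): pendant –C6H5: benzene ring → arene.
  CONH2: –C(=O)NH2: carbonyl C bonded to C and to N → amide (the N is not a separate amine).
Ester appears at: CH(OCOCH3) → 1.

1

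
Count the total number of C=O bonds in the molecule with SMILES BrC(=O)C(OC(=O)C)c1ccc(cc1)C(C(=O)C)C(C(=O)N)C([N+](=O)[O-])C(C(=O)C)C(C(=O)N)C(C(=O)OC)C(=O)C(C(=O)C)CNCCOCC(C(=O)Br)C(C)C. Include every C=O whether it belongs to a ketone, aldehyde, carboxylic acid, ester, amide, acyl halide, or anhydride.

10

BrCO: acyl halide, 1 C=O (running total 1).
CH(OCOCH3): ester, 1 C=O (running total 2).
CH(COCH3): ketone, 1 C=O (running total 3).
CH(CONH2): amide, 1 C=O (running total 4).
CH(COCH3): ketone, 1 C=O (running total 5).
CH(CONH2): amide, 1 C=O (running total 6).
CH(COOCH3): ester, 1 C=O (running total 7).
CO: ketone, 1 C=O (running total 8).
CH(COCH3): ketone, 1 C=O (running total 9).
CH(COBr): acyl halide, 1 C=O (running total 10).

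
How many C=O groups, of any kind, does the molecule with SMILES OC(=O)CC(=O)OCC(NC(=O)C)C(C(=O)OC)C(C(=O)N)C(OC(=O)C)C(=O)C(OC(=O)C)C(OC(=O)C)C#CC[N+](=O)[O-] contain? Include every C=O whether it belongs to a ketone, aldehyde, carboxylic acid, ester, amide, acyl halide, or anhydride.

HOOC: carboxylic acid, 1 C=O (running total 1).
CH2COOCH2: ester, 1 C=O (running total 2).
CH(NHCOCH3): amide, 1 C=O (running total 3).
CH(COOCH3): ester, 1 C=O (running total 4).
CH(CONH2): amide, 1 C=O (running total 5).
CH(OCOCH3): ester, 1 C=O (running total 6).
CO: ketone, 1 C=O (running total 7).
CH(OCOCH3): ester, 1 C=O (running total 8).
CH(OCOCH3): ester, 1 C=O (running total 9).

9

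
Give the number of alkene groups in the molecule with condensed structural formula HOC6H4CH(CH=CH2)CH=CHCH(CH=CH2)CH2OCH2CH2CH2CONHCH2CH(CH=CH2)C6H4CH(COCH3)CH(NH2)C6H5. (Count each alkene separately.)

Taking each segment in turn:
  HOC6H4: –OH attached directly to an aromatic ring → phenol (not alcohol); the ring itself is an arene.
  CH(CH=CH2): pendant –CH=CH2: C=C double bond → alkene.
  CH=CH: C=C double bond → alkene.
  CH(CH=CH2): pendant –CH=CH2: C=C double bond → alkene.
  CH2OCH2: C–O–C with sp³ carbons on both sides and no adjacent C=O → ether.
  CH2CONHCH2: –C(=O)–N– linkage → amide (the N is not an amine).
  CH(CH=CH2): pendant –CH=CH2: C=C double bond → alkene.
  C6H4: para-disubstituted benzene ring → arene.
  CH(COCH3): pendant –COCH3: carbonyl C bonded to two carbons → ketone.
  CH(NH2): –NH2 on an sp³ carbon with no adjacent C=O → amine.
  C6H5: –C6H5 phenyl ring → arene.
Alkene appears at: CH(CH=CH2), CH=CH, CH(CH=CH2), CH(CH=CH2) → 4.

4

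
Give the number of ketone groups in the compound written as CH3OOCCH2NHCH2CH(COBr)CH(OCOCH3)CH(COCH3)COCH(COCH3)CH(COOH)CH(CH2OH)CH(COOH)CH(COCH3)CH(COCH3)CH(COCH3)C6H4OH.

CH3O–C(=O)–: carbonyl C bonded to C and to –OCH3 → ester (not ketone + ether).
C–N–C with sp³ carbons and no adjacent C=O → amine (secondary).
pendant –C(=O)X: carbonyl C bonded to C and halogen → acyl halide.
pendant –OC(=O)CH3: an acyloxy group → ester.
pendant –COCH3: carbonyl C bonded to two carbons → ketone.
–C(=O)– with carbon on both sides → ketone.
pendant –COCH3: carbonyl C bonded to two carbons → ketone.
pendant –COOH: carbonyl C bonded to C and –OH → carboxylic acid.
pendant –CH2OH on an sp³ backbone C → alcohol.
pendant –COOH: carbonyl C bonded to C and –OH → carboxylic acid.
pendant –COCH3: carbonyl C bonded to two carbons → ketone.
pendant –COCH3: carbonyl C bonded to two carbons → ketone.
pendant –COCH3: carbonyl C bonded to two carbons → ketone.
–OH attached directly to an aromatic ring → phenol (not alcohol); the ring itself is an arene.
Ketone appears at: CH(COCH3), CO, CH(COCH3), CH(COCH3), CH(COCH3), CH(COCH3) → 6.

6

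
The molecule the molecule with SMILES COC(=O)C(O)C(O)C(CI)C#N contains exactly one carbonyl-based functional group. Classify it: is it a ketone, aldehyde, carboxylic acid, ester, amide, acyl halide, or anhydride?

ester

The carbonyl is in the CH3OOC segment: CH3O–C(=O)–: carbonyl C bonded to C and to –OCH3 → ester (not ketone + ether).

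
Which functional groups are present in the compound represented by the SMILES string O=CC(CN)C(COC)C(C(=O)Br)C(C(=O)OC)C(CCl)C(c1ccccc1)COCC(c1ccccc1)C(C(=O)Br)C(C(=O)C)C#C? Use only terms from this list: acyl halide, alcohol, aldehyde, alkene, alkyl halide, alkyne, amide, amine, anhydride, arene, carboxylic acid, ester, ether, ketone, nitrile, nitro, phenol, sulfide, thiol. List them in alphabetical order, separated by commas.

terminal –CHO: carbonyl C bonded to H and C → aldehyde.
pendant –CH2NH2: N on sp³ C, no adjacent C=O → amine.
pendant –CH2OCH3: C–O–C linkage → ether.
pendant –C(=O)X: carbonyl C bonded to C and halogen → acyl halide.
pendant –COOCH3: carbonyl C bonded to C and –OCH3 → ester.
pendant –CH2X: halogen on sp³ carbon → alkyl halide.
pendant –C6H5: benzene ring → arene.
C–O–C with sp³ carbons on both sides and no adjacent C=O → ether.
pendant –C6H5: benzene ring → arene.
pendant –C(=O)X: carbonyl C bonded to C and halogen → acyl halide.
pendant –COCH3: carbonyl C bonded to two carbons → ketone.
C≡C triple bond → alkyne.

acyl halide, aldehyde, alkyl halide, alkyne, amine, arene, ester, ether, ketone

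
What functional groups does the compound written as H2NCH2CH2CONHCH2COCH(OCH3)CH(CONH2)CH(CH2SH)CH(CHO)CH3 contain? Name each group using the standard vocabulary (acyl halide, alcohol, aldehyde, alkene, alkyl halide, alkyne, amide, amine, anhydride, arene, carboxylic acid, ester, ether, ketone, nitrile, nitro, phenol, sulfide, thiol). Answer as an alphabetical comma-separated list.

aldehyde, amide, amine, ether, ketone, thiol

Taking each segment in turn:
  H2NCH2: –NH2 on an sp³ carbon with no adjacent C=O → amine.
  CH2CONHCH2: –C(=O)–N– linkage → amide (the N is not an amine).
  CO: –C(=O)– with carbon on both sides → ketone.
  CH(OCH3): pendant –OCH3: C–O–C with sp³ C, no adjacent C=O → ether.
  CH(CONH2): pendant –CONH2: carbonyl C bonded to C and N → amide.
  CH(CH2SH): pendant –CH2SH → thiol.
  CH(CHO): pendant –CHO: carbonyl C bonded to C and H → aldehyde.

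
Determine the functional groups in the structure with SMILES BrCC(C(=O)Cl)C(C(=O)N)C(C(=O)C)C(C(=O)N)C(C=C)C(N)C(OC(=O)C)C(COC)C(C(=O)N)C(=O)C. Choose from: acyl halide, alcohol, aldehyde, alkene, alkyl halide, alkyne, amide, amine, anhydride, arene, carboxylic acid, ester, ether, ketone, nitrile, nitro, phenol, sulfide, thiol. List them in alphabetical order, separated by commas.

acyl halide, alkene, alkyl halide, amide, amine, ester, ether, ketone

Taking each segment in turn:
  BrCH2: halogen on an sp³ carbon → alkyl halide.
  CH(COCl): pendant –C(=O)X: carbonyl C bonded to C and halogen → acyl halide.
  CH(CONH2): pendant –CONH2: carbonyl C bonded to C and N → amide.
  CH(COCH3): pendant –COCH3: carbonyl C bonded to two carbons → ketone.
  CH(CONH2): pendant –CONH2: carbonyl C bonded to C and N → amide.
  CH(CH=CH2): pendant –CH=CH2: C=C double bond → alkene.
  CH(NH2): –NH2 on an sp³ carbon with no adjacent C=O → amine.
  CH(OCOCH3): pendant –OC(=O)CH3: an acyloxy group → ester.
  CH(CH2OCH3): pendant –CH2OCH3: C–O–C linkage → ether.
  CH(CONH2): pendant –CONH2: carbonyl C bonded to C and N → amide.
  CO: –C(=O)– with carbon on both sides → ketone.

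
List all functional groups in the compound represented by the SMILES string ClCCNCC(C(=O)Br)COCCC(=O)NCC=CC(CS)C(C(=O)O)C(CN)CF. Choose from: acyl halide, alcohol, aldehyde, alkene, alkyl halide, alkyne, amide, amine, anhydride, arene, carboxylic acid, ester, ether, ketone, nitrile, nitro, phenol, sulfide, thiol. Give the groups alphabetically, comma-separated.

halogen on an sp³ carbon → alkyl halide.
C–N–C with sp³ carbons and no adjacent C=O → amine (secondary).
pendant –C(=O)X: carbonyl C bonded to C and halogen → acyl halide.
C–O–C with sp³ carbons on both sides and no adjacent C=O → ether.
–C(=O)–N– linkage → amide (the N is not an amine).
C=C double bond → alkene.
pendant –CH2SH → thiol.
pendant –COOH: carbonyl C bonded to C and –OH → carboxylic acid.
pendant –CH2NH2: N on sp³ C, no adjacent C=O → amine.
halogen on an sp³ carbon → alkyl halide.

acyl halide, alkene, alkyl halide, amide, amine, carboxylic acid, ether, thiol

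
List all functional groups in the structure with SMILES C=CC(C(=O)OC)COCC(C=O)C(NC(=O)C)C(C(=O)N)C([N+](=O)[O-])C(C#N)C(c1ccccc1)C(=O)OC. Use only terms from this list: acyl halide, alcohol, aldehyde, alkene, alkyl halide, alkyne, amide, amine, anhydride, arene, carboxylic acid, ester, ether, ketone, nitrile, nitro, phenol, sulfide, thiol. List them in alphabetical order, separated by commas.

C=C double bond → alkene.
pendant –COOCH3: carbonyl C bonded to C and –OCH3 → ester.
C–O–C with sp³ carbons on both sides and no adjacent C=O → ether.
pendant –CHO: carbonyl C bonded to C and H → aldehyde.
pendant –NHC(=O)CH3: N bonded to a carbonyl → amide (not amine).
pendant –CONH2: carbonyl C bonded to C and N → amide.
–NO2 on an sp³ carbon → nitro (the N=O is not a carbonyl).
pendant –C≡N: nitrile.
pendant –C6H5: benzene ring → arene.
–C(=O)OCH3: carbonyl C bonded to C and to –OCH3 → ester (not ketone + ether).

aldehyde, alkene, amide, arene, ester, ether, nitrile, nitro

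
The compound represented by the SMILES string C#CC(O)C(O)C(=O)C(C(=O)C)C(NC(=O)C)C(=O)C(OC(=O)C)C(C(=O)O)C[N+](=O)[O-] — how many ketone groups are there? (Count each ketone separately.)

3

C≡C triple bond → alkyne.
–OH on an sp³ carbon → alcohol (secondary).
–OH on an sp³ carbon → alcohol (secondary).
–C(=O)– with carbon on both sides → ketone.
pendant –COCH3: carbonyl C bonded to two carbons → ketone.
pendant –NHC(=O)CH3: N bonded to a carbonyl → amide (not amine).
–C(=O)– with carbon on both sides → ketone.
pendant –OC(=O)CH3: an acyloxy group → ester.
pendant –COOH: carbonyl C bonded to C and –OH → carboxylic acid.
–NO2 on carbon → nitro group.
Ketone appears at: CO, CH(COCH3), CO → 3.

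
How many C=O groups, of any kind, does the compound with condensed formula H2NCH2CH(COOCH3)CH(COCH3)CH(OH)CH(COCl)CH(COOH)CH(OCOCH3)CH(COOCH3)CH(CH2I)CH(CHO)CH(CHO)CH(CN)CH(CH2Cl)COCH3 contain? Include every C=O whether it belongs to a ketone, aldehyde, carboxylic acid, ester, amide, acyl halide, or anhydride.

CH(COOCH3): ester, 1 C=O (running total 1).
CH(COCH3): ketone, 1 C=O (running total 2).
CH(COCl): acyl halide, 1 C=O (running total 3).
CH(COOH): carboxylic acid, 1 C=O (running total 4).
CH(OCOCH3): ester, 1 C=O (running total 5).
CH(COOCH3): ester, 1 C=O (running total 6).
CH(CHO): aldehyde, 1 C=O (running total 7).
CH(CHO): aldehyde, 1 C=O (running total 8).
CO: ketone, 1 C=O (running total 9).

9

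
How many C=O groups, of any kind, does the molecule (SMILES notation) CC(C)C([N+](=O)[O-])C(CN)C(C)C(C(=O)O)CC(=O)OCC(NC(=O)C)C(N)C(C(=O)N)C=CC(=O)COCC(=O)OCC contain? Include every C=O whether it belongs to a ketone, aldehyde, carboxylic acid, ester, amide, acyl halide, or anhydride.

6

CH(COOH): carboxylic acid, 1 C=O (running total 1).
CH2COOCH2: ester, 1 C=O (running total 2).
CH(NHCOCH3): amide, 1 C=O (running total 3).
CH(CONH2): amide, 1 C=O (running total 4).
CO: ketone, 1 C=O (running total 5).
COOCH2CH3: ester, 1 C=O (running total 6).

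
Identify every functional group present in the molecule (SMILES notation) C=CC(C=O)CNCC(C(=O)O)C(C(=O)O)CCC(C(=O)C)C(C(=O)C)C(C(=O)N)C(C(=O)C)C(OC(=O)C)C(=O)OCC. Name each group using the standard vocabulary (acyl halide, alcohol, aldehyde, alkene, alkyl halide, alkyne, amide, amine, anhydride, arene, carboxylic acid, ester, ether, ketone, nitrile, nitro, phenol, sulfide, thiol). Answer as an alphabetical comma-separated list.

aldehyde, alkene, amide, amine, carboxylic acid, ester, ketone

C=C double bond → alkene.
pendant –CHO: carbonyl C bonded to C and H → aldehyde.
C–N–C with sp³ carbons and no adjacent C=O → amine (secondary).
pendant –COOH: carbonyl C bonded to C and –OH → carboxylic acid.
pendant –COOH: carbonyl C bonded to C and –OH → carboxylic acid.
pendant –COCH3: carbonyl C bonded to two carbons → ketone.
pendant –COCH3: carbonyl C bonded to two carbons → ketone.
pendant –CONH2: carbonyl C bonded to C and N → amide.
pendant –COCH3: carbonyl C bonded to two carbons → ketone.
pendant –OC(=O)CH3: an acyloxy group → ester.
–C(=O)OCH2CH3: carbonyl C bonded to C and to –OEt → ester.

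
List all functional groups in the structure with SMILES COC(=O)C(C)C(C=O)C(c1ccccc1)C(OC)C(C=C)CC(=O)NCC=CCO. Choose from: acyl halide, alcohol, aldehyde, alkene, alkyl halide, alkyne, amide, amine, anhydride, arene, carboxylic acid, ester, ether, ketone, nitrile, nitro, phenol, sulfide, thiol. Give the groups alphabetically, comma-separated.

alcohol, aldehyde, alkene, amide, arene, ester, ether

Reading the structure from left to right:
  CH3OOC: CH3O–C(=O)–: carbonyl C bonded to C and to –OCH3 → ester (not ketone + ether).
  CH(CHO): pendant –CHO: carbonyl C bonded to C and H → aldehyde.
  CH(C6H5): pendant –C6H5: benzene ring → arene.
  CH(OCH3): pendant –OCH3: C–O–C with sp³ C, no adjacent C=O → ether.
  CH(CH=CH2): pendant –CH=CH2: C=C double bond → alkene.
  CH2CONHCH2: –C(=O)–N– linkage → amide (the N is not an amine).
  CH=CH: C=C double bond → alkene.
  CH2OH: –OH on an sp³ carbon → alcohol.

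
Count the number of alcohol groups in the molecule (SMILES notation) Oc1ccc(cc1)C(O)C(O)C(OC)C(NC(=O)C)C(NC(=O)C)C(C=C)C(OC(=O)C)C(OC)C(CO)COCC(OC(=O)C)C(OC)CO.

–OH attached directly to an aromatic ring → phenol (not alcohol); the ring itself is an arene.
–OH on an sp³ carbon → alcohol (secondary).
–OH on an sp³ carbon → alcohol (secondary).
pendant –OCH3: C–O–C with sp³ C, no adjacent C=O → ether.
pendant –NHC(=O)CH3: N bonded to a carbonyl → amide (not amine).
pendant –NHC(=O)CH3: N bonded to a carbonyl → amide (not amine).
pendant –CH=CH2: C=C double bond → alkene.
pendant –OC(=O)CH3: an acyloxy group → ester.
pendant –OCH3: C–O–C with sp³ C, no adjacent C=O → ether.
pendant –CH2OH on an sp³ backbone C → alcohol.
C–O–C with sp³ carbons on both sides and no adjacent C=O → ether.
pendant –OC(=O)CH3: an acyloxy group → ester.
pendant –OCH3: C–O–C with sp³ C, no adjacent C=O → ether.
–OH on an sp³ carbon → alcohol.
Alcohol appears at: CH(OH), CH(OH), CH(CH2OH), CH2OH → 4.

4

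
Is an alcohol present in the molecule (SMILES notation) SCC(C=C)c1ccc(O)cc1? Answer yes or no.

Working along the chain:
  HSCH2: –SH on an sp³ carbon → thiol.
  CH(CH=CH2): pendant –CH=CH2: C=C double bond → alkene.
  C6H4OH: –OH attached directly to an aromatic ring → phenol (not alcohol); the ring itself is an arene.
In C6H4OH, the –OH is on an aromatic ring carbon; that is a phenol, not an alcohol.
The groups actually present are: alkene, arene, phenol, thiol.

no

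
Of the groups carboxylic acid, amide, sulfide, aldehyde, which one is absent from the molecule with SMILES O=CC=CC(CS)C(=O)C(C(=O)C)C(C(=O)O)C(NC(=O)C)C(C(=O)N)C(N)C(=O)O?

sulfide

carboxylic acid: present (CH(COOH) — pendant –COOH: carbonyl C bonded to C and –OH → carboxylic acid).
amide: present (CH(NHCOCH3) — pendant –NHC(=O)CH3: N bonded to a carbonyl → amide (not amine)).
aldehyde: present (OHC — terminal –CHO: carbonyl C bonded to H and C → aldehyde).
sulfide: no segment matches this pattern.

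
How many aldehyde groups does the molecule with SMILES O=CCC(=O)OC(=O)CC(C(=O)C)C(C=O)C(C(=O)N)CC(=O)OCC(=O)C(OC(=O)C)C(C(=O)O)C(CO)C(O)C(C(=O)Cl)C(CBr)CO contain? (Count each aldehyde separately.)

Taking each segment in turn:
  OHC: terminal –CHO: carbonyl C bonded to H and C → aldehyde.
  CH2CO-O-COCH2: two acyl groups sharing one oxygen, –C(=O)–O–C(=O)– → anhydride.
  CH(COCH3): pendant –COCH3: carbonyl C bonded to two carbons → ketone.
  CH(CHO): pendant –CHO: carbonyl C bonded to C and H → aldehyde.
  CH(CONH2): pendant –CONH2: carbonyl C bonded to C and N → amide.
  CH2COOCH2: –C(=O)–O–C with C on the carbonyl side → ester.
  CO: –C(=O)– with carbon on both sides → ketone.
  CH(OCOCH3): pendant –OC(=O)CH3: an acyloxy group → ester.
  CH(COOH): pendant –COOH: carbonyl C bonded to C and –OH → carboxylic acid.
  CH(CH2OH): pendant –CH2OH on an sp³ backbone C → alcohol.
  CH(OH): –OH on an sp³ carbon → alcohol (secondary).
  CH(COCl): pendant –C(=O)X: carbonyl C bonded to C and halogen → acyl halide.
  CH(CH2Br): pendant –CH2X: halogen on sp³ carbon → alkyl halide.
  CH2OH: –OH on an sp³ carbon → alcohol.
Aldehyde appears at: OHC, CH(CHO) → 2.

2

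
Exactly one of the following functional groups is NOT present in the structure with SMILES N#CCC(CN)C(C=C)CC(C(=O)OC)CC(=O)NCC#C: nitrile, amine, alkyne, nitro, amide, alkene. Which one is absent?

nitro

amide: present (CH2CONHCH2 — –C(=O)–N– linkage → amide (the N is not an amine)).
alkyne: present (C≡CH — C≡C triple bond → alkyne).
nitrile: present (N≡C — N≡C–: carbon triple-bonded to nitrogen → nitrile).
amine: present (CH(CH2NH2) — pendant –CH2NH2: N on sp³ C, no adjacent C=O → amine).
alkene: present (CH(CH=CH2) — pendant –CH=CH2: C=C double bond → alkene).
nitro: no segment matches this pattern.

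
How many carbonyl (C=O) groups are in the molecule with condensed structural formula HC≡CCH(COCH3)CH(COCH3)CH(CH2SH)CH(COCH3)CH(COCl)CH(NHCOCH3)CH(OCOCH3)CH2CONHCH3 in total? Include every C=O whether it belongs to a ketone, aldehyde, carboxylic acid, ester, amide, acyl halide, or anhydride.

7

CH(COCH3): ketone, 1 C=O (running total 1).
CH(COCH3): ketone, 1 C=O (running total 2).
CH(COCH3): ketone, 1 C=O (running total 3).
CH(COCl): acyl halide, 1 C=O (running total 4).
CH(NHCOCH3): amide, 1 C=O (running total 5).
CH(OCOCH3): ester, 1 C=O (running total 6).
CONHCH3: amide, 1 C=O (running total 7).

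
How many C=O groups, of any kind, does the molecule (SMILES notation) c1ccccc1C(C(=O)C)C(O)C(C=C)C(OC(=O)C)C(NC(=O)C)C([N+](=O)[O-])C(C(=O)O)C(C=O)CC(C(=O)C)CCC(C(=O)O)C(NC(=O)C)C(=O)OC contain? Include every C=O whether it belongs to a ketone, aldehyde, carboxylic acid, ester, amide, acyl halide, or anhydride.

CH(COCH3): ketone, 1 C=O (running total 1).
CH(OCOCH3): ester, 1 C=O (running total 2).
CH(NHCOCH3): amide, 1 C=O (running total 3).
CH(COOH): carboxylic acid, 1 C=O (running total 4).
CH(CHO): aldehyde, 1 C=O (running total 5).
CH(COCH3): ketone, 1 C=O (running total 6).
CH(COOH): carboxylic acid, 1 C=O (running total 7).
CH(NHCOCH3): amide, 1 C=O (running total 8).
COOCH3: ester, 1 C=O (running total 9).

9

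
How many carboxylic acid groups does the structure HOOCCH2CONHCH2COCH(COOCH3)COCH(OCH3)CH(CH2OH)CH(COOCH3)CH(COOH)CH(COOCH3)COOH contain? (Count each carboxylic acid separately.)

3

Taking each segment in turn:
  HOOC: –COOH: carbonyl C bonded to –OH and C → carboxylic acid (the –OH is not a separate alcohol).
  CH2CONHCH2: –C(=O)–N– linkage → amide (the N is not an amine).
  CO: –C(=O)– with carbon on both sides → ketone.
  CH(COOCH3): pendant –COOCH3: carbonyl C bonded to C and –OCH3 → ester.
  CO: –C(=O)– with carbon on both sides → ketone.
  CH(OCH3): pendant –OCH3: C–O–C with sp³ C, no adjacent C=O → ether.
  CH(CH2OH): pendant –CH2OH on an sp³ backbone C → alcohol.
  CH(COOCH3): pendant –COOCH3: carbonyl C bonded to C and –OCH3 → ester.
  CH(COOH): pendant –COOH: carbonyl C bonded to C and –OH → carboxylic acid.
  CH(COOCH3): pendant –COOCH3: carbonyl C bonded to C and –OCH3 → ester.
  COOH: –COOH: carbonyl C bonded to –OH and C → carboxylic acid (the –OH is not a separate alcohol).
Carboxylic acid appears at: HOOC, CH(COOH), COOH → 3.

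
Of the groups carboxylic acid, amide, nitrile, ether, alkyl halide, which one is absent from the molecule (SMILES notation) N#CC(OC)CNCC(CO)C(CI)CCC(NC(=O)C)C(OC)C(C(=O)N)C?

nitrile: present (N≡C — N≡C–: carbon triple-bonded to nitrogen → nitrile).
amide: present (CH(NHCOCH3) — pendant –NHC(=O)CH3: N bonded to a carbonyl → amide (not amine)).
ether: present (CH(OCH3) — pendant –OCH3: C–O–C with sp³ C, no adjacent C=O → ether).
alkyl halide: present (CH(CH2I) — pendant –CH2X: halogen on sp³ carbon → alkyl halide).
carboxylic acid: absent. In each of CH(NHCOCH3) and CH(CONH2), the carbonyl is bonded to nitrogen, not to –OH; that is an amide.

carboxylic acid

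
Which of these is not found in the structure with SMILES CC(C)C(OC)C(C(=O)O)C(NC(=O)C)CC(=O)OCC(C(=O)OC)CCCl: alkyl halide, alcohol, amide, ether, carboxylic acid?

alcohol

amide: present (CH(NHCOCH3) — pendant –NHC(=O)CH3: N bonded to a carbonyl → amide (not amine)).
carboxylic acid: present (CH(COOH) — pendant –COOH: carbonyl C bonded to C and –OH → carboxylic acid).
ether: present (CH(OCH3) — pendant –OCH3: C–O–C with sp³ C, no adjacent C=O → ether).
alkyl halide: present (CH2Cl — halogen on an sp³ carbon → alkyl halide).
alcohol: absent. In CH(COOH), the –OH sits on a carbonyl carbon, making it part of a carboxylic acid, not an alcohol.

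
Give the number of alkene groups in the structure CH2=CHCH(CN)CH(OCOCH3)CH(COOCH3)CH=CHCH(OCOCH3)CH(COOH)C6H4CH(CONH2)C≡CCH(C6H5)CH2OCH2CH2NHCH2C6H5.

Reading the structure from left to right:
  CH2=CH: C=C double bond → alkene.
  CH(CN): pendant –C≡N: nitrile.
  CH(OCOCH3): pendant –OC(=O)CH3: an acyloxy group → ester.
  CH(COOCH3): pendant –COOCH3: carbonyl C bonded to C and –OCH3 → ester.
  CH=CH: C=C double bond → alkene.
  CH(OCOCH3): pendant –OC(=O)CH3: an acyloxy group → ester.
  CH(COOH): pendant –COOH: carbonyl C bonded to C and –OH → carboxylic acid.
  C6H4: para-disubstituted benzene ring → arene.
  CH(CONH2): pendant –CONH2: carbonyl C bonded to C and N → amide.
  C≡C: C≡C triple bond → alkyne.
  CH(C6H5): pendant –C6H5: benzene ring → arene.
  CH2OCH2: C–O–C with sp³ carbons on both sides and no adjacent C=O → ether.
  CH2NHCH2: C–N–C with sp³ carbons and no adjacent C=O → amine (secondary).
  C6H5: –C6H5 phenyl ring → arene.
Alkene appears at: CH2=CH, CH=CH → 2.

2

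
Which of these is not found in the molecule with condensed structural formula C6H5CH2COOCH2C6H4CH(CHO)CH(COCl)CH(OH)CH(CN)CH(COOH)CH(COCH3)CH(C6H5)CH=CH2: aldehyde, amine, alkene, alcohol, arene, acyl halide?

amine

aldehyde: present (CH(CHO) — pendant –CHO: carbonyl C bonded to C and H → aldehyde).
alcohol: present (CH(OH) — –OH on an sp³ carbon → alcohol (secondary)).
acyl halide: present (CH(COCl) — pendant –C(=O)X: carbonyl C bonded to C and halogen → acyl halide).
alkene: present (CH=CH2 — C=C double bond → alkene).
arene: present (C6H5 — C6H5– phenyl ring → arene).
amine: no segment matches this pattern.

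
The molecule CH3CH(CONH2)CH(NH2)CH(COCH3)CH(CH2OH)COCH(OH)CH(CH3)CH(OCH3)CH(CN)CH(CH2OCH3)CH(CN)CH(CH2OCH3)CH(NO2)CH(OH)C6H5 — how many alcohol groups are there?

Taking each segment in turn:
  CH(CONH2): pendant –CONH2: carbonyl C bonded to C and N → amide.
  CH(NH2): –NH2 on an sp³ carbon with no adjacent C=O → amine.
  CH(COCH3): pendant –COCH3: carbonyl C bonded to two carbons → ketone.
  CH(CH2OH): pendant –CH2OH on an sp³ backbone C → alcohol.
  CO: –C(=O)– with carbon on both sides → ketone.
  CH(OH): –OH on an sp³ carbon → alcohol (secondary).
  CH(OCH3): pendant –OCH3: C–O–C with sp³ C, no adjacent C=O → ether.
  CH(CN): pendant –C≡N: nitrile.
  CH(CH2OCH3): pendant –CH2OCH3: C–O–C linkage → ether.
  CH(CN): pendant –C≡N: nitrile.
  CH(CH2OCH3): pendant –CH2OCH3: C–O–C linkage → ether.
  CH(NO2): –NO2 on an sp³ carbon → nitro (the N=O is not a carbonyl).
  CH(OH): –OH on an sp³ carbon → alcohol (secondary).
  C6H5: –C6H5 phenyl ring → arene.
Alcohol appears at: CH(CH2OH), CH(OH), CH(OH) → 3.

3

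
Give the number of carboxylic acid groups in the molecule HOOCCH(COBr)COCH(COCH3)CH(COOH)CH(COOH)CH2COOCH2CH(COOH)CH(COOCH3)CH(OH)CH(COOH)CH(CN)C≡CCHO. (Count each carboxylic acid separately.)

–COOH: carbonyl C bonded to –OH and C → carboxylic acid (the –OH is not a separate alcohol).
pendant –C(=O)X: carbonyl C bonded to C and halogen → acyl halide.
–C(=O)– with carbon on both sides → ketone.
pendant –COCH3: carbonyl C bonded to two carbons → ketone.
pendant –COOH: carbonyl C bonded to C and –OH → carboxylic acid.
pendant –COOH: carbonyl C bonded to C and –OH → carboxylic acid.
–C(=O)–O–C with C on the carbonyl side → ester.
pendant –COOH: carbonyl C bonded to C and –OH → carboxylic acid.
pendant –COOCH3: carbonyl C bonded to C and –OCH3 → ester.
–OH on an sp³ carbon → alcohol (secondary).
pendant –COOH: carbonyl C bonded to C and –OH → carboxylic acid.
pendant –C≡N: nitrile.
C≡C triple bond → alkyne.
terminal –CHO: carbonyl C bonded to H and C → aldehyde.
Carboxylic acid appears at: HOOC, CH(COOH), CH(COOH), CH(COOH), CH(COOH) → 5.

5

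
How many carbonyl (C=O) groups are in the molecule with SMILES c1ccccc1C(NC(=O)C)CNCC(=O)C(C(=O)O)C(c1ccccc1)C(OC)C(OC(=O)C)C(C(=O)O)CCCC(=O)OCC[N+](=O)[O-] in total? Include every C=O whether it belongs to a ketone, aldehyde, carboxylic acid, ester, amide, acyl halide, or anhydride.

6

CH(NHCOCH3): amide, 1 C=O (running total 1).
CO: ketone, 1 C=O (running total 2).
CH(COOH): carboxylic acid, 1 C=O (running total 3).
CH(OCOCH3): ester, 1 C=O (running total 4).
CH(COOH): carboxylic acid, 1 C=O (running total 5).
CH2COOCH2: ester, 1 C=O (running total 6).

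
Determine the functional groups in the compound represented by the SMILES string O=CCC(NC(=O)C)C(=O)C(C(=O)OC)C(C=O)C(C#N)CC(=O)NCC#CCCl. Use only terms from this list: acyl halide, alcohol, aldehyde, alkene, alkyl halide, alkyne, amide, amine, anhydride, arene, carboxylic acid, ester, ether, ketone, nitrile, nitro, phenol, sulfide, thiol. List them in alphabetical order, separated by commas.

Working along the chain:
  OHC: terminal –CHO: carbonyl C bonded to H and C → aldehyde.
  CH(NHCOCH3): pendant –NHC(=O)CH3: N bonded to a carbonyl → amide (not amine).
  CO: –C(=O)– with carbon on both sides → ketone.
  CH(COOCH3): pendant –COOCH3: carbonyl C bonded to C and –OCH3 → ester.
  CH(CHO): pendant –CHO: carbonyl C bonded to C and H → aldehyde.
  CH(CN): pendant –C≡N: nitrile.
  CH2CONHCH2: –C(=O)–N– linkage → amide (the N is not an amine).
  C≡C: C≡C triple bond → alkyne.
  CH2Cl: halogen on an sp³ carbon → alkyl halide.

aldehyde, alkyl halide, alkyne, amide, ester, ketone, nitrile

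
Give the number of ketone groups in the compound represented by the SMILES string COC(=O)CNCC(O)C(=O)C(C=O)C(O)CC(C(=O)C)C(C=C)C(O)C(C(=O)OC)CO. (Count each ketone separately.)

2

Taking each segment in turn:
  CH3OOC: CH3O–C(=O)–: carbonyl C bonded to C and to –OCH3 → ester (not ketone + ether).
  CH2NHCH2: C–N–C with sp³ carbons and no adjacent C=O → amine (secondary).
  CH(OH): –OH on an sp³ carbon → alcohol (secondary).
  CO: –C(=O)– with carbon on both sides → ketone.
  CH(CHO): pendant –CHO: carbonyl C bonded to C and H → aldehyde.
  CH(OH): –OH on an sp³ carbon → alcohol (secondary).
  CH(COCH3): pendant –COCH3: carbonyl C bonded to two carbons → ketone.
  CH(CH=CH2): pendant –CH=CH2: C=C double bond → alkene.
  CH(OH): –OH on an sp³ carbon → alcohol (secondary).
  CH(COOCH3): pendant –COOCH3: carbonyl C bonded to C and –OCH3 → ester.
  CH2OH: –OH on an sp³ carbon → alcohol.
Ketone appears at: CO, CH(COCH3) → 2.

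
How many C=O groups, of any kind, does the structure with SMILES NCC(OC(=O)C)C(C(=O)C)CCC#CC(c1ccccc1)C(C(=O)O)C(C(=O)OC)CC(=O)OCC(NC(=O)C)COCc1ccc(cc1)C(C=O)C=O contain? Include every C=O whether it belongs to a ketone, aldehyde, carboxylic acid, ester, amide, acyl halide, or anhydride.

CH(OCOCH3): ester, 1 C=O (running total 1).
CH(COCH3): ketone, 1 C=O (running total 2).
CH(COOH): carboxylic acid, 1 C=O (running total 3).
CH(COOCH3): ester, 1 C=O (running total 4).
CH2COOCH2: ester, 1 C=O (running total 5).
CH(NHCOCH3): amide, 1 C=O (running total 6).
CH(CHO): aldehyde, 1 C=O (running total 7).
CHO: aldehyde, 1 C=O (running total 8).

8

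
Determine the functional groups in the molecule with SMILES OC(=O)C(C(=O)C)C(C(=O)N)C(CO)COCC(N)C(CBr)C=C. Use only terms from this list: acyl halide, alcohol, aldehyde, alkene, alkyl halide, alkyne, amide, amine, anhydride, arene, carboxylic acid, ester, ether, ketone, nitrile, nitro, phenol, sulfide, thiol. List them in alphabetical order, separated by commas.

alcohol, alkene, alkyl halide, amide, amine, carboxylic acid, ether, ketone

–COOH: carbonyl C bonded to –OH and C → carboxylic acid (the –OH is not a separate alcohol).
pendant –COCH3: carbonyl C bonded to two carbons → ketone.
pendant –CONH2: carbonyl C bonded to C and N → amide.
pendant –CH2OH on an sp³ backbone C → alcohol.
C–O–C with sp³ carbons on both sides and no adjacent C=O → ether.
–NH2 on an sp³ carbon with no adjacent C=O → amine.
pendant –CH2X: halogen on sp³ carbon → alkyl halide.
C=C double bond → alkene.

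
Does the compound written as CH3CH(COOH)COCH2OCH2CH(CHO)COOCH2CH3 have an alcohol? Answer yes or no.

no

Working along the chain:
  CH(COOH): pendant –COOH: carbonyl C bonded to C and –OH → carboxylic acid.
  CO: –C(=O)– with carbon on both sides → ketone.
  CH2OCH2: C–O–C with sp³ carbons on both sides and no adjacent C=O → ether.
  CH(CHO): pendant –CHO: carbonyl C bonded to C and H → aldehyde.
  COOCH2CH3: –C(=O)OCH2CH3: carbonyl C bonded to C and to –OEt → ester.
In CH(COOH), the –OH sits on a carbonyl carbon, making it part of a carboxylic acid, not an alcohol.
The groups actually present are: aldehyde, carboxylic acid, ester, ether, ketone.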